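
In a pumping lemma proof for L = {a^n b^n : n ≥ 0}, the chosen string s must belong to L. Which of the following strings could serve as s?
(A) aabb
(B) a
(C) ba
(A) aabb

The pumping lemma is applied to a string s that lies in L, so first check membership of each option:
- (A) aabb = a^2 b^2 has equal counts (2 = 2), so it is in L ✓
- (B) a has 1 a's and 0 b's; 1 ≠ 0, so it is not in L ✗
- (C) ba has an a after a b, so it is not of the form a^n b^n and is not in L ✗

Only (A) aabb is in L, so it is the only candidate that could play the role of s.
(In a complete proof one picks s in terms of the pumping length p so that |s| ≥ p is guaranteed; a fixed string like aabb illustrates the shape of such an s.)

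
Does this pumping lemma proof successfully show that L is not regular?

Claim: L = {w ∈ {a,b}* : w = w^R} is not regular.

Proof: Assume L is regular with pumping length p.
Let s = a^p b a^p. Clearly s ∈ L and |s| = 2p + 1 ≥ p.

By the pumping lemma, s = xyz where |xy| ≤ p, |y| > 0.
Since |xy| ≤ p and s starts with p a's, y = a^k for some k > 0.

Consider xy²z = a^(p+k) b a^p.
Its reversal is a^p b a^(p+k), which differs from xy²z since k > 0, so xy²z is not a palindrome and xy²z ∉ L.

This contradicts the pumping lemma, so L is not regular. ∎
The proof is correct.

This proof is valid because:
1. s = a^p b a^p is in L and is chosen in terms of p, so |s| ≥ p holds for every p
2. The decomposition analysis is correct: |xy| ≤ p forces y to lie inside the leading a's
3. The contradiction is valid: a^(p+k) b a^p has more a's before the b than after it, so it is not a palindrome
4. The conclusion follows logically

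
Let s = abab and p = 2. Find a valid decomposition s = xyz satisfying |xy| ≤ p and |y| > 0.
x = '', y = 'ab', z = 'ab'

For s = abab and p = 2, one valid decomposition is:
- x = '' (length 0)
- y = 'ab' (length 2)
- z = 'ab' (length 2)

Verification:
- xyz = '' + 'ab' + 'ab' = abab ✓
- |xy| = 2 ≤ 2 ✓
- |y| = 2 > 0 ✓

All pumping lemma constraints are satisfied.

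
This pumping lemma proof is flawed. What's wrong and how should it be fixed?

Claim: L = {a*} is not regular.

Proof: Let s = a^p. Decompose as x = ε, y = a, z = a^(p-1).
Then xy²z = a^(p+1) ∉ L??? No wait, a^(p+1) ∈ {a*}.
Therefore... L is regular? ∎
Error: The proof attempts to show a*  is not regular, but a* IS regular!

Correction: a* is a regular language (recognized by a simple DFA with one accepting state and self-loop on 'a'). The pumping lemma can only prove non-regularity, not regularity. For regular languages, pumping always works.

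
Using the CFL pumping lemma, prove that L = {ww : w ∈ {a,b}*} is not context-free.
Assume for contradiction that L is context-free, and let p ≥ 1 be the pumping length given by the pumping lemma for CFLs.
Choose s = a^p b^p a^p b^p. Then s ∈ L (take w = a^p b^p) and |s| = 4p ≥ p.
By the CFL pumping lemma, s = uvxyz for some u, v, x, y, z with |vxy| ≤ p, |vy| ≥ 1, and uv^i xy^i z ∈ L for every i ≥ 0.

Write s as four blocks A₁ B₁ A₂ B₂ with A₁ = A₂ = a^p and B₁ = B₂ = b^p. Since |vxy| ≤ p, the window vxy lies inside at most two adjacent blocks. Take i = 0 and let t = uxz, so |t| = 4p − |vy| with 1 ≤ |vy| ≤ p. If |t| is odd, t ∉ L immediately, so assume |vy| is even (hence |vy| ≥ 2) and |t|/2 = 2p − |vy|/2, which satisfies p ≤ |t|/2 ≤ 2p − 1.

Case 1 (vxy inside A₁B₁): t = a^(p−j) b^(p−l) a^p b^p with j + l = |vy|. The second half of t has length < 2p, so it is a suffix of the trailing a^p b^p and ends in b; the first half is a^(p−j) b^(p−l) a^((j+l)/2), which ends in a because (j+l)/2 ≥ 1. The halves differ, so t ∉ L.

Case 2 (vxy inside B₁A₂, straddling the middle): t = a^p b^(p−j) a^(p−l) b^p with j + l = |vy|. If t = ww, then w is a prefix of t of length ≥ p, so w begins with a^p; and w is a suffix of t of length ≥ p, so w ends with b^p. That forces |w| ≥ 2p, contradicting |w| = |t|/2 ≤ 2p − 1. So t ∉ L.

Case 3 (vxy inside A₂B₂): t = a^p b^p a^(p−j) b^(p−l) with j + l = |vy|. The first half of t is a prefix of a^p b^p, so it begins with a; the second half is b^((j+l)/2) a^(p−j) b^(p−l), which begins with b. The halves differ, so t ∉ L.

In every case uv⁰xy⁰z = uxz ∉ L.

This contradicts the CFL pumping lemma, which requires uv^i xy^i z ∈ L for all i ≥ 0.
Hence L = {ww : w ∈ {a,b}*} is not context-free. ∎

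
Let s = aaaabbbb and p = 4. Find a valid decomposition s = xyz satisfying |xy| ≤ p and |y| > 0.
x = '', y = 'aaa', z = 'abbbb'

For s = aaaabbbb and p = 4, one valid decomposition is:
- x = '' (length 0)
- y = 'aaa' (length 3)
- z = 'abbbb' (length 5)

Verification:
- xyz = '' + 'aaa' + 'abbbb' = aaaabbbb ✓
- |xy| = 3 ≤ 4 ✓
- |y| = 3 > 0 ✓

All pumping lemma constraints are satisfied.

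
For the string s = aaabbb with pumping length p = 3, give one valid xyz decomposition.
x = 'aa', y = 'a', z = 'bbb'

For s = aaabbb and p = 3, one valid decomposition is:
- x = 'aa' (length 2)
- y = 'a' (length 1)
- z = 'bbb' (length 3)

Verification:
- xyz = 'aa' + 'a' + 'bbb' = aaabbb ✓
- |xy| = 3 ≤ 3 ✓
- |y| = 1 > 0 ✓

All pumping lemma constraints are satisfied.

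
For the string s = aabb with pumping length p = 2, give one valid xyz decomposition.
x = '', y = 'aa', z = 'bb'

For s = aabb and p = 2, one valid decomposition is:
- x = '' (length 0)
- y = 'aa' (length 2)
- z = 'bb' (length 2)

Verification:
- xyz = '' + 'aa' + 'bb' = aabb ✓
- |xy| = 2 ≤ 2 ✓
- |y| = 2 > 0 ✓

All pumping lemma constraints are satisfied.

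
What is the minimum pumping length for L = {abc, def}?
p = 4

For a finite language L, the pumping lemma holds vacuously if p > max|s| for s ∈ L.

The longest string in L = {abc, def} has length 3.
If p = 4, then no string s ∈ L has |s| ≥ p, so the condition is vacuously true.

The minimum pumping length is p = 4.

Why no smaller p works: for any p ≤ 3, the longest string s ∈ L has |s| = 3 ≥ p, so it would
have to be pumpable; but pumping up (i = 2, 3, ...) produces ever longer strings, which cannot all lie in the
finite language L. So the pumping property fails for every p ≤ 3.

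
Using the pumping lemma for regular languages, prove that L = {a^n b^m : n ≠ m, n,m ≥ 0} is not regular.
Assume for contradiction that L is regular, and let p ≥ 1 be the pumping length given by the pumping lemma.
Choose s = a^p b^(p + p!). Then s ∈ L because p ≠ p + p! (as p! ≥ 1), and |s| ≥ p.
By the pumping lemma, s = xyz for some x, y, z with |xy| ≤ p, |y| ≥ 1, and xy^i z ∈ L for every i ≥ 0.
Since |xy| ≤ p and the first p symbols of s are all a's, y = a^k for some k with 1 ≤ k ≤ p.
For every i ≥ 0, xy^i z = a^(p + (i − 1)k) b^(p + p!).

Because 1 ≤ k ≤ p, k divides p!. Let t = p!/k (a positive integer) and take i = t + 1.
Then the number of a's is p + tk = p + p!, which equals the number of b's.
So xy^(t+1) z = a^(p + p!) b^(p + p!) has equally many a's and b's and is NOT in L.

This contradicts the pumping lemma, which requires xy^i z ∈ L for all i ≥ 0.
Hence L = {a^n b^m : n ≠ m, n,m ≥ 0} is not regular. ∎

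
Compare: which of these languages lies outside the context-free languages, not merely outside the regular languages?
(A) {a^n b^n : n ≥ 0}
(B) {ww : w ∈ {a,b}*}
(B) {ww : w ∈ {a,b}*}

(B) {ww : w ∈ {a,b}*} requires the CFL pumping lemma.

- {a^n b^n : n ≥ 0} is context-free (but not regular)
  • Can be shown non-regular with the regular pumping lemma
  • After pumping, the number of a's and b's become unequal

- {ww : w ∈ {a,b}*} is NOT context-free
  • Requires the CFL pumping lemma to prove
  • Cannot verify equality of two arbitrary substrings

The CFL pumping lemma is "stronger" in that it can prove non-membership
in the larger class of context-free languages.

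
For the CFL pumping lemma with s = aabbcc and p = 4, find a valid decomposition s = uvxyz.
u='a', v='a', x='bb', y='c', z='c'

For s = aabbcc with pumping length p = 4:

One valid decomposition:
- u = 'a'
- v = 'a'
- x = 'bb'
- y = 'c'
- z = 'c'

Verification:
- uvxyz = 'a' + 'a' + 'bb' + 'c' + 'c' = aabbcc ✓
- |vxy| = |'abbc'| = 4 ≤ 4 ✓
- |vy| = |'ac'| = 2 > 0 ✓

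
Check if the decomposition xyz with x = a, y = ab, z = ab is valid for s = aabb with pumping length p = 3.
Violated: xyz = s

The decomposition x = a, y = ab, z = ab for s = aabb with p = 3
violates the constraint: xyz = s

xyz = 'a' + 'ab' + 'ab' = 'aabab' ≠ 'aabb' = s. The decomposition doesn't reconstruct s.

Pumping lemma constraints:
1. xyz = s (decomposition is valid)
2. |xy| ≤ p
3. |y| > 0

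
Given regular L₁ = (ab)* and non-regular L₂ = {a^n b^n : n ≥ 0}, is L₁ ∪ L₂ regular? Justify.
No — L₁ ∪ L₂ is not regular.

Let U = (ab)* ∪ {a^n b^n}. If U were regular, then U ∩ aa*bb* would be regular (closure under intersection with a regular language). But (ab)* ∩ aa*bb* = {ab} and {a^n b^n} ∩ aa*bb* = {a^n b^n : n ≥ 1}, so U ∩ aa*bb* = {a^n b^n : n ≥ 1}, which is not regular. Hence U is not regular.

Note that the bare facts "L₁ regular, L₂ non-regular" do not settle the question by themselves: the closure of regular languages under ∪, ∩, complement and difference applies only when BOTH operands are regular. With a non-regular operand the result can come out regular or non-regular depending on the specific languages, so one has to work out L₁ ∪ L₂ for this particular pair, as above.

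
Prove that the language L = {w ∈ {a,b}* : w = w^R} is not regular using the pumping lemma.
Assume for contradiction that L is regular, and let p ≥ 1 be the pumping length given by the pumping lemma.
Choose s = a^p b a^p. Then s ∈ L (it reads the same in both directions) and |s| = 2p + 1 ≥ p.
By the pumping lemma, s = xyz for some x, y, z with |xy| ≤ p, |y| ≥ 1, and xy^i z ∈ L for every i ≥ 0.
Since |xy| ≤ p and the first p symbols of s are all a's, y = a^k for some k with 1 ≤ k ≤ p.

Take i = 2: xy²z = a^(p + k) b a^p.
Its reversal is a^p b a^(p + k). These differ because the block of a's before the unique b has length p + k in one and p in the other, and p + k ≠ p since k ≥ 1. So xy²z is not a palindrome, i.e. xy²z ∉ L.

This contradicts the pumping lemma, which requires xy^i z ∈ L for all i ≥ 0.
Hence L = {w ∈ {a,b}* : w = w^R} is not regular. ∎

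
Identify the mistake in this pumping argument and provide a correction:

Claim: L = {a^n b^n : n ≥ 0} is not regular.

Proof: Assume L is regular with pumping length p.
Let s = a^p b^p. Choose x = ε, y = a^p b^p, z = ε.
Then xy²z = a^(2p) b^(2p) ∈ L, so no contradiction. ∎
Error: The decomposition violates |xy| ≤ p. With y = a^p b^p, |xy| = |y| = 2p > p. (The proof also miscomputes xy²z, which would be a^p b^p a^p b^p rather than a^(2p) b^(2p), and it wrongly treats one harmless decomposition as settling the matter — the prover does not get to choose the decomposition.)

Correction: The pumping lemma requires |xy| ≤ p, and the argument must handle every decomposition satisfying |xy| ≤ p, |y| ≥ 1. Since s starts with p a's, any such y consists only of a's, say y = a^k with k ≥ 1. Then xy²z = a^(p+k) b^p has unequal numbers of a's and b's, so xy²z ∉ L — the required contradiction.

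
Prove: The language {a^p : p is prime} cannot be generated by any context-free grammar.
Assume for contradiction that L is context-free, and let p ≥ 1 be the pumping length given by the pumping lemma for CFLs.
Choose a prime q with q ≥ p and let s = a^q. Then s ∈ L and |s| = q ≥ p.
By the CFL pumping lemma, s = uvxyz for some u, v, x, y, z with |vxy| ≤ p, |vy| ≥ 1, and uv^i xy^i z ∈ L for every i ≥ 0.
All symbols are a's, so only lengths matter: let k = |vy|, with 1 ≤ k ≤ p. Then |uv^i xy^i z| = q + (i − 1)k.

Take i = q + 1: the length is q + qk = q(k + 1).
Both factors satisfy q ≥ 2 and k + 1 ≥ 2, so q(k + 1) is composite and uv^(q+1) xy^(q+1) z ∉ L.

This contradicts the CFL pumping lemma, which requires uv^i xy^i z ∈ L for all i ≥ 0.
Hence L = {a^p : p is prime} is not context-free. ∎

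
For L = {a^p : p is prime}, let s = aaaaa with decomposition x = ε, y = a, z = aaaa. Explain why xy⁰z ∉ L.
xy⁰z = aaaa ∉ L

Pumping with i = 0 replaces y = a by y⁰ = ε:
- Original: s = xyz = aaaaa; aaaaa has length 5, which is prime, so it is in L
- Pumped: xy⁰z = ε · ε · aaaa = aaaa
- aaaa has length 4 = 2 × 2, which is not prime, so it is not in L

The pumping lemma would require xy⁰z ∈ L, so this decomposition yields a contradiction.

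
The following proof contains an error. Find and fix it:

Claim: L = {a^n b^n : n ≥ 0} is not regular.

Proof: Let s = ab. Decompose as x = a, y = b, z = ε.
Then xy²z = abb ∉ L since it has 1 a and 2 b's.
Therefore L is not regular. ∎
Error: The string s = ab might be shorter than the pumping length p.

Correction: Choose s = a^p b^p to ensure |s| ≥ p. Also, the decomposition is wrong: with |xy| ≤ p, y cannot include b's when s starts with p a's.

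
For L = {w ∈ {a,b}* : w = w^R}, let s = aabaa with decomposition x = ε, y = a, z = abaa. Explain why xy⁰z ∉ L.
xy⁰z = abaa ∉ L

Pumping with i = 0 replaces y = a by y⁰ = ε:
- Original: s = xyz = aabaa; aabaa reversed is aabaa, the same string, so it is a palindrome and is in L
- Pumped: xy⁰z = ε · ε · abaa = abaa
- abaa reversed is aaba ≠ abaa, so it is not a palindrome and is not in L

The pumping lemma would require xy⁰z ∈ L, so this decomposition yields a contradiction.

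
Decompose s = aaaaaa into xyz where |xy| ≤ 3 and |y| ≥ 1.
x = 'a', y = 'a', z = 'aaaa'

For s = aaaaaa and p = 3, one valid decomposition is:
- x = 'a' (length 1)
- y = 'a' (length 1)
- z = 'aaaa' (length 4)

Verification:
- xyz = 'a' + 'a' + 'aaaa' = aaaaaa ✓
- |xy| = 2 ≤ 3 ✓
- |y| = 1 > 0 ✓

All pumping lemma constraints are satisfied.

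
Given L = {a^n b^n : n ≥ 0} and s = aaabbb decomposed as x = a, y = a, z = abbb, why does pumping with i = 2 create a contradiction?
xy²z = aaaabbb ∉ L

Pumping with i = 2 replaces y = a by y² = aa:
- Original: s = xyz = aaabbb; aaabbb = a^3 b^3 has equal counts (3 = 3), so it is in L
- Pumped: xy²z = a · aa · abbb = aaaabbb
- aaaabbb has 4 a's and 3 b's; 4 ≠ 3, so it is not in L

The pumping lemma would require xy²z ∈ L, so this decomposition yields a contradiction.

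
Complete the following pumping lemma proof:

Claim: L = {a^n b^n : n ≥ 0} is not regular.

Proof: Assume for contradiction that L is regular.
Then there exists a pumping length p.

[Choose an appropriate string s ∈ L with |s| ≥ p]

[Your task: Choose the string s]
s = a^p b^p

This string is in L (has equal a's and b's) and has length 2p ≥ p.
Any decomposition xyz with |xy| ≤ p means y consists only of a's,
so pumping will unbalance the counts.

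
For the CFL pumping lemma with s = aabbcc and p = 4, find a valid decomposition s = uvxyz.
u='a', v='a', x='bb', y='c', z='c'

For s = aabbcc with pumping length p = 4:

One valid decomposition:
- u = 'a'
- v = 'a'
- x = 'bb'
- y = 'c'
- z = 'c'

Verification:
- uvxyz = 'a' + 'a' + 'bb' + 'c' + 'c' = aabbcc ✓
- |vxy| = |'abbc'| = 4 ≤ 4 ✓
- |vy| = |'ac'| = 2 > 0 ✓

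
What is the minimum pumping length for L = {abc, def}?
p = 4

For a finite language L, the pumping lemma holds vacuously if p > max|s| for s ∈ L.

The longest string in L = {abc, def} has length 3.
If p = 4, then no string s ∈ L has |s| ≥ p, so the condition is vacuously true.

The minimum pumping length is p = 4.

Why no smaller p works: for any p ≤ 3, the longest string s ∈ L has |s| = 3 ≥ p, so it would
have to be pumpable; but pumping up (i = 2, 3, ...) produces ever longer strings, which cannot all lie in the
finite language L. So the pumping property fails for every p ≤ 3.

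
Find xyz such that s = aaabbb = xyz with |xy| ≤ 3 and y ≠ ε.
x = '', y = 'a', z = 'aabbb'

For s = aaabbb and p = 3, one valid decomposition is:
- x = '' (length 0)
- y = 'a' (length 1)
- z = 'aabbb' (length 5)

Verification:
- xyz = '' + 'a' + 'aabbb' = aaabbb ✓
- |xy| = 1 ≤ 3 ✓
- |y| = 1 > 0 ✓

All pumping lemma constraints are satisfied.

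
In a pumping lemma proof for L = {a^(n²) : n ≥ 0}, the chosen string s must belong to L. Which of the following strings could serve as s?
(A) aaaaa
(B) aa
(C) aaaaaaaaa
(C) aaaaaaaaa

The pumping lemma is applied to a string s that lies in L, so first check membership of each option:
- (A) aaaaa has length 5, strictly between 2² = 4 and 3² = 9, so it is not in L ✗
- (B) aa has length 2, strictly between 1² = 1 and 2² = 4, so it is not in L ✗
- (C) aaaaaaaaa has length 9 = 3², a perfect square, so it is in L ✓

Only (C) aaaaaaaaa is in L, so it is the only candidate that could play the role of s.
(In a complete proof one picks s in terms of the pumping length p so that |s| ≥ p is guaranteed; a fixed string like aaaaaaaaa illustrates the shape of such an s.)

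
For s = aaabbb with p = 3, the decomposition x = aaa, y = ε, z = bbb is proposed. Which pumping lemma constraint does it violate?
Violated: |y| > 0

The decomposition x = aaa, y = ε, z = bbb for s = aaabbb with p = 3
violates the constraint: |y| > 0

|y| = 0, but the pumping lemma requires |y| > 0 (y must be non-empty).

Pumping lemma constraints:
1. xyz = s (decomposition is valid)
2. |xy| ≤ p
3. |y| > 0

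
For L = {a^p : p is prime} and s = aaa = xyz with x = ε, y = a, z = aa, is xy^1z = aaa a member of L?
Yes

xy¹z = ε · a · aa = aaa.
aaa has length 3, which is prime, so it is in L.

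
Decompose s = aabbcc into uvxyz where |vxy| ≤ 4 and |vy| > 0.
u='a', v='a', x='bb', y='c', z='c'

For s = aabbcc with pumping length p = 4:

One valid decomposition:
- u = 'a'
- v = 'a'
- x = 'bb'
- y = 'c'
- z = 'c'

Verification:
- uvxyz = 'a' + 'a' + 'bb' + 'c' + 'c' = aabbcc ✓
- |vxy| = |'abbc'| = 4 ≤ 4 ✓
- |vy| = |'ac'| = 2 > 0 ✓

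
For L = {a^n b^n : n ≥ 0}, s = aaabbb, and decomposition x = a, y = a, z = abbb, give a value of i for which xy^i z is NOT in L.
i = 3

xy³z = a · aaa · abbb = aaaaabbb; aaaaabbb has 5 a's and 3 b's; 5 ≠ 3, so it is not in L.
(Other choices also work, e.g. i = 0, 2; only i = 1 is guaranteed to stay in L since xy¹z = s.)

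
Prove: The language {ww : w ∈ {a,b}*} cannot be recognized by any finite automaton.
Assume for contradiction that L is regular, and let p ≥ 1 be the pumping length given by the pumping lemma.
Choose s = a^p b a^p b. Then s ∈ L (take w = a^p b) and |s| = 2p + 2 ≥ p.
By the pumping lemma, s = xyz for some x, y, z with |xy| ≤ p, |y| ≥ 1, and xy^i z ∈ L for every i ≥ 0.
Since |xy| ≤ p and the first p symbols of s are all a's, y = a^k for some k with 1 ≤ k ≤ p.

Take i = 2: t = xy²z = a^(p + k) b a^p b.
Suppose t = uu for some string u. The string t contains exactly two b's and ends in b, so u contains exactly one b and ends in b; hence u = a^j b for some j, and uu = a^j b a^j b. Comparing with t = a^(p + k) b a^p b forces j = p + k (first block) and j = p (second block), which is impossible since k ≥ 1. So t ∉ L.

This contradicts the pumping lemma, which requires xy^i z ∈ L for all i ≥ 0.
Hence L = {ww : w ∈ {a,b}*} is not regular. ∎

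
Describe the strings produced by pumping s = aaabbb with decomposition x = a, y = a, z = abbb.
{xy^i z : i ≥ 0} = {a^(2+i) b^3 : i ≥ 0} = {aabbb, aaabbb, aaaabbb, ...}

With x = a, y = a, z = abbb: Starting with aaabbb and pumping the second 'a', we get strings with 2+i a's followed by 3 b's for i = 0, 1, 2, ...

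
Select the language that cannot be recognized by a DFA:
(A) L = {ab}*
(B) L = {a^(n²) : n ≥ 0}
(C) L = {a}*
(B) {a^(n²) : n ≥ 0}

(B) L = {a^(n²) : n ≥ 0} is NOT regular.

The pumping lemma can be used to prove this:
After pumping, length is no longer a perfect square

The other languages are regular because they can be recognized by finite automata.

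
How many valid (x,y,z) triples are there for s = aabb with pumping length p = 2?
3

For s = 'aabb' with pumping length p = 2:

Constraints: |xy| ≤ 2, |y| > 0

Valid decompositions (|xy| ≤ p, |y| ≥ 1):
  • x='', y='a', z='abb'
  • x='a', y='a', z='bb'
  • x='', y='aa', z='bb'

Total count: 3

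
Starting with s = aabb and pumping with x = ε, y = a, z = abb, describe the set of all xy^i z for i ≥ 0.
{xy^i z : i ≥ 0} = {a^(i+1) b^2 : i ≥ 0} = {abb, aabb, aaabb, ...}

With x = ε, y = a, z = abb: Starting with aabb and pumping the first 'a' (z = abb keeps the second 'a'), we get strings with i+1 a's followed by 2 b's for i = 0, 1, 2, ...; note bb is not produced because z always contributes one a.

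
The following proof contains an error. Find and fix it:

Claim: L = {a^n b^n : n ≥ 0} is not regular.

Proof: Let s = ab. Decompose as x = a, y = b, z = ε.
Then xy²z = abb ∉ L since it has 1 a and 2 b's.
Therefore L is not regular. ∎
Error: The string s = ab might be shorter than the pumping length p.

Correction: Choose s = a^p b^p to ensure |s| ≥ p. Also, the decomposition is wrong: with |xy| ≤ p, y cannot include b's when s starts with p a's.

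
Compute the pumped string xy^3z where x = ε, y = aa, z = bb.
aaaaaabb

Given x = '', y = 'aa', z = 'bb' and i = 3:

xy^3z = x + y·y·...·y (3 times) + z
       = '' + 'aa'^3 + 'bb'
       = '' + 'aaaaaa' + 'bb'
       = 'aaaaaabb'

The pumped string is 'aaaaaabb' with length 8.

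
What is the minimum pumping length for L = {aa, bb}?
p = 3

For a finite language L, the pumping lemma holds vacuously if p > max|s| for s ∈ L.

The longest string in L = {aa, bb} has length 2.
If p = 3, then no string s ∈ L has |s| ≥ p, so the condition is vacuously true.

The minimum pumping length is p = 3.

Why no smaller p works: for any p ≤ 2, the longest string s ∈ L has |s| = 2 ≥ p, so it would
have to be pumpable; but pumping up (i = 2, 3, ...) produces ever longer strings, which cannot all lie in the
finite language L. So the pumping property fails for every p ≤ 2.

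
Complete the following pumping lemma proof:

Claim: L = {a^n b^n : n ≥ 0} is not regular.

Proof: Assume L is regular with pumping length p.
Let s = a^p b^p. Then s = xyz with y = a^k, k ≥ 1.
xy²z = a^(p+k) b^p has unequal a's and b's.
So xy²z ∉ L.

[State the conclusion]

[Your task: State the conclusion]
This contradicts the pumping lemma for regular languages,
which guarantees xy^i z ∈ L for all i ≥ 0.

Since our assumption that L is regular leads to a contradiction,
we conclude that L = {a^n b^n : n ≥ 0} is NOT regular. ∎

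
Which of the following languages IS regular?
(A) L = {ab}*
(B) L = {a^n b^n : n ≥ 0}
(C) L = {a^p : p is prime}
(A) {ab}*

(A) L = {ab}* is regular.

This can be recognized by a finite automaton (DFA/NFA).
Regular expressions like {ab}* define regular languages.

The other choices are not regular:
- {a^n b^n : n ≥ 0}: After pumping, the number of a's and b's become unequal
- {a^p : p is prime}: After pumping, the length becomes composite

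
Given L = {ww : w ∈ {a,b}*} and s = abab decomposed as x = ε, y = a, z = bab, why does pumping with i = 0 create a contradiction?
xy⁰z = bab ∉ L

Pumping with i = 0 replaces y = a by y⁰ = ε:
- Original: s = xyz = abab; abab splits into halves ab · ab, which are equal, so it is in L (w = ab)
- Pumped: xy⁰z = ε · ε · bab = bab
- bab has odd length 3, so it cannot be written as ww and is not in L

The pumping lemma would require xy⁰z ∈ L, so this decomposition yields a contradiction.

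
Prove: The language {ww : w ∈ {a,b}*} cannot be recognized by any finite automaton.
Assume for contradiction that L is regular, and let p ≥ 1 be the pumping length given by the pumping lemma.
Choose s = a^p b a^p b. Then s ∈ L (take w = a^p b) and |s| = 2p + 2 ≥ p.
By the pumping lemma, s = xyz for some x, y, z with |xy| ≤ p, |y| ≥ 1, and xy^i z ∈ L for every i ≥ 0.
Since |xy| ≤ p and the first p symbols of s are all a's, y = a^k for some k with 1 ≤ k ≤ p.

Take i = 2: t = xy²z = a^(p + k) b a^p b.
Suppose t = uu for some string u. The string t contains exactly two b's and ends in b, so u contains exactly one b and ends in b; hence u = a^j b for some j, and uu = a^j b a^j b. Comparing with t = a^(p + k) b a^p b forces j = p + k (first block) and j = p (second block), which is impossible since k ≥ 1. So t ∉ L.

This contradicts the pumping lemma, which requires xy^i z ∈ L for all i ≥ 0.
Hence L = {ww : w ∈ {a,b}*} is not regular. ∎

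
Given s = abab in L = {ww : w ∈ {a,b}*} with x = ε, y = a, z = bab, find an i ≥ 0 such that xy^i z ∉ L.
i = 2

xy²z = ε · aa · bab = aabab; aabab has odd length 5, so it cannot be written as ww and is not in L.
(Other choices also work, e.g. i = 0, 3; only i = 1 is guaranteed to stay in L since xy¹z = s.)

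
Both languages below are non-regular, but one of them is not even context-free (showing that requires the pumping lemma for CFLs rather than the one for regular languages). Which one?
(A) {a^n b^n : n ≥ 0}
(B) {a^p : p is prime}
(B) {a^p : p is prime}

(B) {a^p : p is prime} requires the CFL pumping lemma.

- {a^n b^n : n ≥ 0} is context-free (but not regular)
  • Can be shown non-regular with the regular pumping lemma
  • After pumping, the number of a's and b's become unequal

- {a^p : p is prime} is NOT context-free
  • Requires the CFL pumping lemma to prove
  • The CFL pumping lemma also fails because prime gaps are unbounded

The CFL pumping lemma is "stronger" in that it can prove non-membership
in the larger class of context-free languages.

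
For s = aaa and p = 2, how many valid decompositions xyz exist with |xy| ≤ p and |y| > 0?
3

For s = 'aaa' with pumping length p = 2:

Constraints: |xy| ≤ 2, |y| > 0

Valid decompositions (|xy| ≤ p, |y| ≥ 1):
  • x='', y='a', z='aa'
  • x='a', y='a', z='a'
  • x='', y='aa', z='a'

Total count: 3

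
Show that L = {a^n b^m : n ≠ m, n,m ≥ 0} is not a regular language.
Assume for contradiction that L is regular, and let p ≥ 1 be the pumping length given by the pumping lemma.
Choose s = a^p b^(p + p!). Then s ∈ L because p ≠ p + p! (as p! ≥ 1), and |s| ≥ p.
By the pumping lemma, s = xyz for some x, y, z with |xy| ≤ p, |y| ≥ 1, and xy^i z ∈ L for every i ≥ 0.
Since |xy| ≤ p and the first p symbols of s are all a's, y = a^k for some k with 1 ≤ k ≤ p.
For every i ≥ 0, xy^i z = a^(p + (i − 1)k) b^(p + p!).

Because 1 ≤ k ≤ p, k divides p!. Let t = p!/k (a positive integer) and take i = t + 1.
Then the number of a's is p + tk = p + p!, which equals the number of b's.
So xy^(t+1) z = a^(p + p!) b^(p + p!) has equally many a's and b's and is NOT in L.

This contradicts the pumping lemma, which requires xy^i z ∈ L for all i ≥ 0.
Hence L = {a^n b^m : n ≠ m, n,m ≥ 0} is not regular. ∎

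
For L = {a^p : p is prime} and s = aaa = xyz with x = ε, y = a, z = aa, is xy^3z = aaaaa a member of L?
Yes

xy³z = ε · aaa · aa = aaaaa.
aaaaa has length 5, which is prime, so it is in L.
(A single pumped string landing in L is not a contradiction by itself; a non-regularity proof needs some i for which xy^i z ∉ L, for every admissible decomposition.)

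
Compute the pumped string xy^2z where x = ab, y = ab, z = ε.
ababab

Given x = 'ab', y = 'ab', z = '' and i = 2:

xy^2z = x + y·y·...·y (2 times) + z
       = 'ab' + 'ab'^2 + ''
       = 'ab' + 'abab' + ''
       = 'ababab'

The pumped string is 'ababab' with length 6.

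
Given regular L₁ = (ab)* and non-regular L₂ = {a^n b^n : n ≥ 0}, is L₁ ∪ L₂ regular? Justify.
No — L₁ ∪ L₂ is not regular.

Let U = (ab)* ∪ {a^n b^n}. If U were regular, then U ∩ aa*bb* would be regular (closure under intersection with a regular language). But (ab)* ∩ aa*bb* = {ab} and {a^n b^n} ∩ aa*bb* = {a^n b^n : n ≥ 1}, so U ∩ aa*bb* = {a^n b^n : n ≥ 1}, which is not regular. Hence U is not regular.

Note that the bare facts "L₁ regular, L₂ non-regular" do not settle the question by themselves: the closure of regular languages under ∪, ∩, complement and difference applies only when BOTH operands are regular. With a non-regular operand the result can come out regular or non-regular depending on the specific languages, so one has to work out L₁ ∪ L₂ for this particular pair, as above.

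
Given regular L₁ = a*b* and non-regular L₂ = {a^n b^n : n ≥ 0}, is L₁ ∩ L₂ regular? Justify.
No — L₁ ∩ L₂ is not regular.

Every string a^n b^n already lies in a*b*, so L₁ ∩ L₂ = {a^n b^n : n ≥ 0} = L₂ itself, which is the standard non-regular language (pump s = a^p b^p).

Note that the bare facts "L₁ regular, L₂ non-regular" do not settle the question by themselves: the closure of regular languages under ∪, ∩, complement and difference applies only when BOTH operands are regular. With a non-regular operand the result can come out regular or non-regular depending on the specific languages, so one has to work out L₁ ∩ L₂ for this particular pair, as above.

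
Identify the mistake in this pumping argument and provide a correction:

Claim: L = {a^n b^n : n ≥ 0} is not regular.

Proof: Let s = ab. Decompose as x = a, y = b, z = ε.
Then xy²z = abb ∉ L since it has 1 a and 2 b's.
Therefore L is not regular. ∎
Error: The string s = ab might be shorter than the pumping length p.

Correction: Choose s = a^p b^p to ensure |s| ≥ p. Also, the decomposition is wrong: with |xy| ≤ p, y cannot include b's when s starts with p a's.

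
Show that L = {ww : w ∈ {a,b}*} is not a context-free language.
Assume for contradiction that L is context-free, and let p ≥ 1 be the pumping length given by the pumping lemma for CFLs.
Choose s = a^p b^p a^p b^p. Then s ∈ L (take w = a^p b^p) and |s| = 4p ≥ p.
By the CFL pumping lemma, s = uvxyz for some u, v, x, y, z with |vxy| ≤ p, |vy| ≥ 1, and uv^i xy^i z ∈ L for every i ≥ 0.

Write s as four blocks A₁ B₁ A₂ B₂ with A₁ = A₂ = a^p and B₁ = B₂ = b^p. Since |vxy| ≤ p, the window vxy lies inside at most two adjacent blocks. Take i = 0 and let t = uxz, so |t| = 4p − |vy| with 1 ≤ |vy| ≤ p. If |t| is odd, t ∉ L immediately, so assume |vy| is even (hence |vy| ≥ 2) and |t|/2 = 2p − |vy|/2, which satisfies p ≤ |t|/2 ≤ 2p − 1.

Case 1 (vxy inside A₁B₁): t = a^(p−j) b^(p−l) a^p b^p with j + l = |vy|. The second half of t has length < 2p, so it is a suffix of the trailing a^p b^p and ends in b; the first half is a^(p−j) b^(p−l) a^((j+l)/2), which ends in a because (j+l)/2 ≥ 1. The halves differ, so t ∉ L.

Case 2 (vxy inside B₁A₂, straddling the middle): t = a^p b^(p−j) a^(p−l) b^p with j + l = |vy|. If t = ww, then w is a prefix of t of length ≥ p, so w begins with a^p; and w is a suffix of t of length ≥ p, so w ends with b^p. That forces |w| ≥ 2p, contradicting |w| = |t|/2 ≤ 2p − 1. So t ∉ L.

Case 3 (vxy inside A₂B₂): t = a^p b^p a^(p−j) b^(p−l) with j + l = |vy|. The first half of t is a prefix of a^p b^p, so it begins with a; the second half is b^((j+l)/2) a^(p−j) b^(p−l), which begins with b. The halves differ, so t ∉ L.

In every case uv⁰xy⁰z = uxz ∉ L.

This contradicts the CFL pumping lemma, which requires uv^i xy^i z ∈ L for all i ≥ 0.
Hence L = {ww : w ∈ {a,b}*} is not context-free. ∎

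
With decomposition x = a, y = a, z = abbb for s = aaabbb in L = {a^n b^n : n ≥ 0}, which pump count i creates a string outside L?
i = 2

xy²z = a · aa · abbb = aaaabbb; aaaabbb has 4 a's and 3 b's; 4 ≠ 3, so it is not in L.
(Other choices also work, e.g. i = 0, 3; only i = 1 is guaranteed to stay in L since xy¹z = s.)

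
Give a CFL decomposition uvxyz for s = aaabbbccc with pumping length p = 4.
u='aa', v='a', x='bb', y='b', z='ccc'

For s = aaabbbccc with pumping length p = 4:

One valid decomposition:
- u = 'aa'
- v = 'a'
- x = 'bb'
- y = 'b'
- z = 'ccc'

Verification:
- uvxyz = 'aa' + 'a' + 'bb' + 'b' + 'ccc' = aaabbbccc ✓
- |vxy| = |'abbb'| = 4 ≤ 4 ✓
- |vy| = |'ab'| = 2 > 0 ✓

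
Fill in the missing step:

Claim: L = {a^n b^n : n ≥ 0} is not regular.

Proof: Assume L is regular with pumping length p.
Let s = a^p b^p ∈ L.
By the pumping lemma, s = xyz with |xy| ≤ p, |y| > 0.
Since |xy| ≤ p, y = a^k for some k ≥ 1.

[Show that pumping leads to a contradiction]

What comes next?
Consider xy²z = a^(p+k) b^p.

Since k ≥ 1, we have p + k > p.
So xy²z has more a's than b's: (p+k) a's vs p b's.
This means xy²z ∉ L because a^n b^n requires equal counts.

This contradicts the pumping lemma which states xy²z ∈ L.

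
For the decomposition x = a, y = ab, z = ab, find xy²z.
aababab

Given x = 'a', y = 'ab', z = 'ab' and i = 2:

xy^2z = x + y·y·...·y (2 times) + z
       = 'a' + 'ab'^2 + 'ab'
       = 'a' + 'abab' + 'ab'
       = 'aababab'

The pumped string is 'aababab' with length 7.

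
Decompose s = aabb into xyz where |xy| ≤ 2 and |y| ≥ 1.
x = '', y = 'a', z = 'abb'

For s = aabb and p = 2, one valid decomposition is:
- x = '' (length 0)
- y = 'a' (length 1)
- z = 'abb' (length 3)

Verification:
- xyz = '' + 'a' + 'abb' = aabb ✓
- |xy| = 1 ≤ 2 ✓
- |y| = 1 > 0 ✓

All pumping lemma constraints are satisfied.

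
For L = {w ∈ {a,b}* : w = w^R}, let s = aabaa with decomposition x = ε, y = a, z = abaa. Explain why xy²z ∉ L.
xy²z = aaabaa ∉ L

Pumping with i = 2 replaces y = a by y² = aa:
- Original: s = xyz = aabaa; aabaa reversed is aabaa, the same string, so it is a palindrome and is in L
- Pumped: xy²z = ε · aa · abaa = aaabaa
- aaabaa reversed is aabaaa ≠ aaabaa, so it is not a palindrome and is not in L

The pumping lemma would require xy²z ∈ L, so this decomposition yields a contradiction.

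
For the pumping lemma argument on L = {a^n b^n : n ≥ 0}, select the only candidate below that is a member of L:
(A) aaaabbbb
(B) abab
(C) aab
(A) aaaabbbb

The pumping lemma is applied to a string s that lies in L, so first check membership of each option:
- (A) aaaabbbb = a^4 b^4 has equal counts (4 = 4), so it is in L ✓
- (B) abab has an a after a b, so it is not of the form a^n b^n and is not in L ✗
- (C) aab has 2 a's and 1 b's; 2 ≠ 1, so it is not in L ✗

Only (A) aaaabbbb is in L, so it is the only candidate that could play the role of s.
(In a complete proof one picks s in terms of the pumping length p so that |s| ≥ p is guaranteed; a fixed string like aaaabbbb illustrates the shape of such an s.)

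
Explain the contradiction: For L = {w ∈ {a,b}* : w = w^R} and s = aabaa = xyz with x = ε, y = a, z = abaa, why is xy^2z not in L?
xy²z = aaabaa ∉ L

Pumping with i = 2 replaces y = a by y² = aa:
- Original: s = xyz = aabaa; aabaa reversed is aabaa, the same string, so it is a palindrome and is in L
- Pumped: xy²z = ε · aa · abaa = aaabaa
- aaabaa reversed is aabaaa ≠ aaabaa, so it is not a palindrome and is not in L

The pumping lemma would require xy²z ∈ L, so this decomposition yields a contradiction.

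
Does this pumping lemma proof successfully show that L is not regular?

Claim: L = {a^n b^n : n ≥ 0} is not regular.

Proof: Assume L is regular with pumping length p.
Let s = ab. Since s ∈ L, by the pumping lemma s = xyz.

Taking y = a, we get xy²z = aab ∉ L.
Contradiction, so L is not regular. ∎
The proof is INCORRECT.

Error: The string s = ab may be shorter than p.
The pumping lemma only applies to strings with |s| ≥ p, and p is not under our control.
We must choose s in terms of p, e.g. s = a^p b^p, to ensure |s| ≥ p.
(The proof also fixes one particular y; a valid argument must handle every decomposition with |xy| ≤ p and |y| ≥ 1 — for s = a^p b^p this forces y = a^k, and then xy²z = a^(p+k) b^p ∉ L.)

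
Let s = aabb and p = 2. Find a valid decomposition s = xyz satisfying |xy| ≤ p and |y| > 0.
x = 'a', y = 'a', z = 'bb'

For s = aabb and p = 2, one valid decomposition is:
- x = 'a' (length 1)
- y = 'a' (length 1)
- z = 'bb' (length 2)

Verification:
- xyz = 'a' + 'a' + 'bb' = aabb ✓
- |xy| = 2 ≤ 2 ✓
- |y| = 1 > 0 ✓

All pumping lemma constraints are satisfied.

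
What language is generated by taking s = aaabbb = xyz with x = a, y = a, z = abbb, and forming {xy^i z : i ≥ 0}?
{xy^i z : i ≥ 0} = {a^(2+i) b^3 : i ≥ 0} = {aabbb, aaabbb, aaaabbb, ...}

With x = a, y = a, z = abbb: Starting with aaabbb and pumping the second 'a', we get strings with 2+i a's followed by 3 b's for i = 0, 1, 2, ...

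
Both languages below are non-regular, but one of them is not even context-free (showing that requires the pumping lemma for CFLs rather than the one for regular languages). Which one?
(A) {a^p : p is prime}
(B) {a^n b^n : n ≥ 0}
(A) {a^p : p is prime}

(A) {a^p : p is prime} requires the CFL pumping lemma.

- {a^n b^n : n ≥ 0} is context-free (but not regular)
  • Can be shown non-regular with the regular pumping lemma
  • After pumping, the number of a's and b's become unequal

- {a^p : p is prime} is NOT context-free
  • Requires the CFL pumping lemma to prove
  • The CFL pumping lemma also fails because prime gaps are unbounded

The CFL pumping lemma is "stronger" in that it can prove non-membership
in the larger class of context-free languages.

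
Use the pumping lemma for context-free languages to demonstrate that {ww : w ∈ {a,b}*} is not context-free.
Assume for contradiction that L is context-free, and let p ≥ 1 be the pumping length given by the pumping lemma for CFLs.
Choose s = a^p b^p a^p b^p. Then s ∈ L (take w = a^p b^p) and |s| = 4p ≥ p.
By the CFL pumping lemma, s = uvxyz for some u, v, x, y, z with |vxy| ≤ p, |vy| ≥ 1, and uv^i xy^i z ∈ L for every i ≥ 0.

Write s as four blocks A₁ B₁ A₂ B₂ with A₁ = A₂ = a^p and B₁ = B₂ = b^p. Since |vxy| ≤ p, the window vxy lies inside at most two adjacent blocks. Take i = 0 and let t = uxz, so |t| = 4p − |vy| with 1 ≤ |vy| ≤ p. If |t| is odd, t ∉ L immediately, so assume |vy| is even (hence |vy| ≥ 2) and |t|/2 = 2p − |vy|/2, which satisfies p ≤ |t|/2 ≤ 2p − 1.

Case 1 (vxy inside A₁B₁): t = a^(p−j) b^(p−l) a^p b^p with j + l = |vy|. The second half of t has length < 2p, so it is a suffix of the trailing a^p b^p and ends in b; the first half is a^(p−j) b^(p−l) a^((j+l)/2), which ends in a because (j+l)/2 ≥ 1. The halves differ, so t ∉ L.

Case 2 (vxy inside B₁A₂, straddling the middle): t = a^p b^(p−j) a^(p−l) b^p with j + l = |vy|. If t = ww, then w is a prefix of t of length ≥ p, so w begins with a^p; and w is a suffix of t of length ≥ p, so w ends with b^p. That forces |w| ≥ 2p, contradicting |w| = |t|/2 ≤ 2p − 1. So t ∉ L.

Case 3 (vxy inside A₂B₂): t = a^p b^p a^(p−j) b^(p−l) with j + l = |vy|. The first half of t is a prefix of a^p b^p, so it begins with a; the second half is b^((j+l)/2) a^(p−j) b^(p−l), which begins with b. The halves differ, so t ∉ L.

In every case uv⁰xy⁰z = uxz ∉ L.

This contradicts the CFL pumping lemma, which requires uv^i xy^i z ∈ L for all i ≥ 0.
Hence L = {ww : w ∈ {a,b}*} is not context-free. ∎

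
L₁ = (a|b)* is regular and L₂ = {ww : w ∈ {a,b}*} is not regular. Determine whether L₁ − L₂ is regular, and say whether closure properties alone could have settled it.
No — L₁ − L₂ is not regular.

L₁ − L₂ is the complement of {ww} within {a,b}*. If it were regular, its complement {ww} would be regular as well (regular languages are closed under complement) — contradiction. So L₁ − L₂ is not regular.

Note that the bare facts "L₁ regular, L₂ non-regular" do not settle the question by themselves: the closure of regular languages under ∪, ∩, complement and difference applies only when BOTH operands are regular. With a non-regular operand the result can come out regular or non-regular depending on the specific languages, so one has to work out L₁ − L₂ for this particular pair, as above.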